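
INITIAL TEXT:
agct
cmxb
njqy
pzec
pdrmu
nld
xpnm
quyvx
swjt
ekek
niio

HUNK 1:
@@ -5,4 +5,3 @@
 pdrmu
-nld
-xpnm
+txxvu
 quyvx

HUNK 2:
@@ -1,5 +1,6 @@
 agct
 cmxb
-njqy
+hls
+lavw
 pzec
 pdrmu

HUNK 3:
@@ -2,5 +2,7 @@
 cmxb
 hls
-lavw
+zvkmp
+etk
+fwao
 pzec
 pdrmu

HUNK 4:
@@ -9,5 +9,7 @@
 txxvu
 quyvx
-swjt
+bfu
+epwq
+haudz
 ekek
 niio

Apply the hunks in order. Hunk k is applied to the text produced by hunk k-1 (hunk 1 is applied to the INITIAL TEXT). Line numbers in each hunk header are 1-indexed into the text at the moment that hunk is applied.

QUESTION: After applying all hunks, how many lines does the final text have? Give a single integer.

Answer: 15

Derivation:
Hunk 1: at line 5 remove [nld,xpnm] add [txxvu] -> 10 lines: agct cmxb njqy pzec pdrmu txxvu quyvx swjt ekek niio
Hunk 2: at line 1 remove [njqy] add [hls,lavw] -> 11 lines: agct cmxb hls lavw pzec pdrmu txxvu quyvx swjt ekek niio
Hunk 3: at line 2 remove [lavw] add [zvkmp,etk,fwao] -> 13 lines: agct cmxb hls zvkmp etk fwao pzec pdrmu txxvu quyvx swjt ekek niio
Hunk 4: at line 9 remove [swjt] add [bfu,epwq,haudz] -> 15 lines: agct cmxb hls zvkmp etk fwao pzec pdrmu txxvu quyvx bfu epwq haudz ekek niio
Final line count: 15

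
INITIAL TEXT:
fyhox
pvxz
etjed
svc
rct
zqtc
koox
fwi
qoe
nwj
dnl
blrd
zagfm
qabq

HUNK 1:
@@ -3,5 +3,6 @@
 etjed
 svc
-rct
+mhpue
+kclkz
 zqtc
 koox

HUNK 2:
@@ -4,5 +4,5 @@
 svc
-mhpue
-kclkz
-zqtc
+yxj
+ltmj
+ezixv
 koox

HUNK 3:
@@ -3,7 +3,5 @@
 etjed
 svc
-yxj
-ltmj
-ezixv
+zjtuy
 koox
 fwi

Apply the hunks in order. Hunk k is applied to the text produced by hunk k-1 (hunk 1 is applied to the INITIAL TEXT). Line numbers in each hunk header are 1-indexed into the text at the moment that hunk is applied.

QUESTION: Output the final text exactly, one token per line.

Hunk 1: at line 3 remove [rct] add [mhpue,kclkz] -> 15 lines: fyhox pvxz etjed svc mhpue kclkz zqtc koox fwi qoe nwj dnl blrd zagfm qabq
Hunk 2: at line 4 remove [mhpue,kclkz,zqtc] add [yxj,ltmj,ezixv] -> 15 lines: fyhox pvxz etjed svc yxj ltmj ezixv koox fwi qoe nwj dnl blrd zagfm qabq
Hunk 3: at line 3 remove [yxj,ltmj,ezixv] add [zjtuy] -> 13 lines: fyhox pvxz etjed svc zjtuy koox fwi qoe nwj dnl blrd zagfm qabq

Answer: fyhox
pvxz
etjed
svc
zjtuy
koox
fwi
qoe
nwj
dnl
blrd
zagfm
qabq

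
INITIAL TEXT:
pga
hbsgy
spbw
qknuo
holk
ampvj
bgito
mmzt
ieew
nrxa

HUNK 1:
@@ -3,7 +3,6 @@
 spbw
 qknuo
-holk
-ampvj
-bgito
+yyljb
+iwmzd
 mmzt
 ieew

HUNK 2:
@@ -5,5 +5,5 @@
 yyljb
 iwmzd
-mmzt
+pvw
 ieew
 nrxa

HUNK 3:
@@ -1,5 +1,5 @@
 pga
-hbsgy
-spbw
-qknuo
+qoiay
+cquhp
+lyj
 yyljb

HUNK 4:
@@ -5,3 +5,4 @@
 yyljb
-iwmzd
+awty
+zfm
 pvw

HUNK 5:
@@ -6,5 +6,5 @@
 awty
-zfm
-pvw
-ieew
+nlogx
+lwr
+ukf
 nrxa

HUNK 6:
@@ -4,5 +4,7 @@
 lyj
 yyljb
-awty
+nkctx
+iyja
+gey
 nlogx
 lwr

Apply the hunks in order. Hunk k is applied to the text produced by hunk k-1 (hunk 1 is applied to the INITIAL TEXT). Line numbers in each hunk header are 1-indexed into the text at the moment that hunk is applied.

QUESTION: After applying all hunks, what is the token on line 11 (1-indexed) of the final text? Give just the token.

Answer: ukf

Derivation:
Hunk 1: at line 3 remove [holk,ampvj,bgito] add [yyljb,iwmzd] -> 9 lines: pga hbsgy spbw qknuo yyljb iwmzd mmzt ieew nrxa
Hunk 2: at line 5 remove [mmzt] add [pvw] -> 9 lines: pga hbsgy spbw qknuo yyljb iwmzd pvw ieew nrxa
Hunk 3: at line 1 remove [hbsgy,spbw,qknuo] add [qoiay,cquhp,lyj] -> 9 lines: pga qoiay cquhp lyj yyljb iwmzd pvw ieew nrxa
Hunk 4: at line 5 remove [iwmzd] add [awty,zfm] -> 10 lines: pga qoiay cquhp lyj yyljb awty zfm pvw ieew nrxa
Hunk 5: at line 6 remove [zfm,pvw,ieew] add [nlogx,lwr,ukf] -> 10 lines: pga qoiay cquhp lyj yyljb awty nlogx lwr ukf nrxa
Hunk 6: at line 4 remove [awty] add [nkctx,iyja,gey] -> 12 lines: pga qoiay cquhp lyj yyljb nkctx iyja gey nlogx lwr ukf nrxa
Final line 11: ukf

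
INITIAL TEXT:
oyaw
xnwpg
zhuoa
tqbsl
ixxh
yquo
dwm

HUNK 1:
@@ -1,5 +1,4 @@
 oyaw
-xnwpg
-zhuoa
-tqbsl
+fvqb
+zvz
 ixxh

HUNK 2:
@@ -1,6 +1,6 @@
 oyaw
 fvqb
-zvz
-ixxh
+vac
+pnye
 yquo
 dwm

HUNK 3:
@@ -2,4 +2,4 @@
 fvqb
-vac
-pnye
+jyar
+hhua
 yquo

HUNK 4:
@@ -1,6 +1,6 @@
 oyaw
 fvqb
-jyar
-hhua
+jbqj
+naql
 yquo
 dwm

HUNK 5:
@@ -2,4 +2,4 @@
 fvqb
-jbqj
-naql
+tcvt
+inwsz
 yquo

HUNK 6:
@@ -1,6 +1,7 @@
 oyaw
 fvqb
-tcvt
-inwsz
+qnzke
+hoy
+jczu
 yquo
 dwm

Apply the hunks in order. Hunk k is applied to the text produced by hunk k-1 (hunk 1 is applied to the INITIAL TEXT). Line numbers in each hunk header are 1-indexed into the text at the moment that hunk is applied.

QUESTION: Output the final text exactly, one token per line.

Hunk 1: at line 1 remove [xnwpg,zhuoa,tqbsl] add [fvqb,zvz] -> 6 lines: oyaw fvqb zvz ixxh yquo dwm
Hunk 2: at line 1 remove [zvz,ixxh] add [vac,pnye] -> 6 lines: oyaw fvqb vac pnye yquo dwm
Hunk 3: at line 2 remove [vac,pnye] add [jyar,hhua] -> 6 lines: oyaw fvqb jyar hhua yquo dwm
Hunk 4: at line 1 remove [jyar,hhua] add [jbqj,naql] -> 6 lines: oyaw fvqb jbqj naql yquo dwm
Hunk 5: at line 2 remove [jbqj,naql] add [tcvt,inwsz] -> 6 lines: oyaw fvqb tcvt inwsz yquo dwm
Hunk 6: at line 1 remove [tcvt,inwsz] add [qnzke,hoy,jczu] -> 7 lines: oyaw fvqb qnzke hoy jczu yquo dwm

Answer: oyaw
fvqb
qnzke
hoy
jczu
yquo
dwm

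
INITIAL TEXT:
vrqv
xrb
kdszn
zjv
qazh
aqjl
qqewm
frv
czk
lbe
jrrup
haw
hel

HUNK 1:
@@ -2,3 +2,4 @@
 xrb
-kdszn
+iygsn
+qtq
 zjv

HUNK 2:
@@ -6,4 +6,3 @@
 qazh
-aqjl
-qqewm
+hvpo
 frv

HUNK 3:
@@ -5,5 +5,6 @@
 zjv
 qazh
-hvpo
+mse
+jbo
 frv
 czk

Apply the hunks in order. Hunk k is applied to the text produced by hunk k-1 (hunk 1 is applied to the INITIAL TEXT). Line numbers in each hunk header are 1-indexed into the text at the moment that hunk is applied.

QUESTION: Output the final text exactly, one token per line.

Answer: vrqv
xrb
iygsn
qtq
zjv
qazh
mse
jbo
frv
czk
lbe
jrrup
haw
hel

Derivation:
Hunk 1: at line 2 remove [kdszn] add [iygsn,qtq] -> 14 lines: vrqv xrb iygsn qtq zjv qazh aqjl qqewm frv czk lbe jrrup haw hel
Hunk 2: at line 6 remove [aqjl,qqewm] add [hvpo] -> 13 lines: vrqv xrb iygsn qtq zjv qazh hvpo frv czk lbe jrrup haw hel
Hunk 3: at line 5 remove [hvpo] add [mse,jbo] -> 14 lines: vrqv xrb iygsn qtq zjv qazh mse jbo frv czk lbe jrrup haw hel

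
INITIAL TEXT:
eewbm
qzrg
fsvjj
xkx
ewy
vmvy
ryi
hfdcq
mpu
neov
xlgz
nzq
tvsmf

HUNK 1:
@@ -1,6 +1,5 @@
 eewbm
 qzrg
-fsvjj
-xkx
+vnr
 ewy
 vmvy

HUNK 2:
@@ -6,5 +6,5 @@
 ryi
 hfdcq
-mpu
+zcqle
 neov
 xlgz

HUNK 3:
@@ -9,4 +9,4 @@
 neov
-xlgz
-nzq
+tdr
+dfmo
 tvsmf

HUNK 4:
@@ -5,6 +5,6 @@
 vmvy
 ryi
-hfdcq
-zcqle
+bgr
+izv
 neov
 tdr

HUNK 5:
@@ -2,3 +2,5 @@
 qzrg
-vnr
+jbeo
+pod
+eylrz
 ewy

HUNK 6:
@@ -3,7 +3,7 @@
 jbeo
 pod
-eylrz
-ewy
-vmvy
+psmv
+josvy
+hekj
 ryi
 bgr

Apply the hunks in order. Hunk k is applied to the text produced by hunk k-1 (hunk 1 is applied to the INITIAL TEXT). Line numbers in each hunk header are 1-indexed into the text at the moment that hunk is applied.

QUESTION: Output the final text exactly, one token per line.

Hunk 1: at line 1 remove [fsvjj,xkx] add [vnr] -> 12 lines: eewbm qzrg vnr ewy vmvy ryi hfdcq mpu neov xlgz nzq tvsmf
Hunk 2: at line 6 remove [mpu] add [zcqle] -> 12 lines: eewbm qzrg vnr ewy vmvy ryi hfdcq zcqle neov xlgz nzq tvsmf
Hunk 3: at line 9 remove [xlgz,nzq] add [tdr,dfmo] -> 12 lines: eewbm qzrg vnr ewy vmvy ryi hfdcq zcqle neov tdr dfmo tvsmf
Hunk 4: at line 5 remove [hfdcq,zcqle] add [bgr,izv] -> 12 lines: eewbm qzrg vnr ewy vmvy ryi bgr izv neov tdr dfmo tvsmf
Hunk 5: at line 2 remove [vnr] add [jbeo,pod,eylrz] -> 14 lines: eewbm qzrg jbeo pod eylrz ewy vmvy ryi bgr izv neov tdr dfmo tvsmf
Hunk 6: at line 3 remove [eylrz,ewy,vmvy] add [psmv,josvy,hekj] -> 14 lines: eewbm qzrg jbeo pod psmv josvy hekj ryi bgr izv neov tdr dfmo tvsmf

Answer: eewbm
qzrg
jbeo
pod
psmv
josvy
hekj
ryi
bgr
izv
neov
tdr
dfmo
tvsmf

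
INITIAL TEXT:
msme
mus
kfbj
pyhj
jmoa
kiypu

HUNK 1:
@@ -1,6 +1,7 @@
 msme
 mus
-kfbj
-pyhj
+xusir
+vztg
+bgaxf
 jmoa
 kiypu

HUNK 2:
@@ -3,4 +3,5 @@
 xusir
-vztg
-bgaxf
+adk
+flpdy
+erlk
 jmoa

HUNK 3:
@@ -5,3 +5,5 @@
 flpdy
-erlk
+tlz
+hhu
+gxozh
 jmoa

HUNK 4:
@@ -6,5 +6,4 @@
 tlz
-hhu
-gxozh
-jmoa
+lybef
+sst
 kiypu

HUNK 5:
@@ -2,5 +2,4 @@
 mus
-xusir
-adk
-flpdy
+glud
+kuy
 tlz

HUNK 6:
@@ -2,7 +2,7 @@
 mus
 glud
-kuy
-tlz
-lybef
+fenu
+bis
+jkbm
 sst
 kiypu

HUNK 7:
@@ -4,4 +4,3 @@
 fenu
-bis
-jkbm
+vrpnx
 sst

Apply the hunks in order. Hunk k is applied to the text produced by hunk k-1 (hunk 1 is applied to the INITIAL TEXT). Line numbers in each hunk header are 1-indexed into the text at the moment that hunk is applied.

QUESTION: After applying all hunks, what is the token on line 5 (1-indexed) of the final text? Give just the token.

Answer: vrpnx

Derivation:
Hunk 1: at line 1 remove [kfbj,pyhj] add [xusir,vztg,bgaxf] -> 7 lines: msme mus xusir vztg bgaxf jmoa kiypu
Hunk 2: at line 3 remove [vztg,bgaxf] add [adk,flpdy,erlk] -> 8 lines: msme mus xusir adk flpdy erlk jmoa kiypu
Hunk 3: at line 5 remove [erlk] add [tlz,hhu,gxozh] -> 10 lines: msme mus xusir adk flpdy tlz hhu gxozh jmoa kiypu
Hunk 4: at line 6 remove [hhu,gxozh,jmoa] add [lybef,sst] -> 9 lines: msme mus xusir adk flpdy tlz lybef sst kiypu
Hunk 5: at line 2 remove [xusir,adk,flpdy] add [glud,kuy] -> 8 lines: msme mus glud kuy tlz lybef sst kiypu
Hunk 6: at line 2 remove [kuy,tlz,lybef] add [fenu,bis,jkbm] -> 8 lines: msme mus glud fenu bis jkbm sst kiypu
Hunk 7: at line 4 remove [bis,jkbm] add [vrpnx] -> 7 lines: msme mus glud fenu vrpnx sst kiypu
Final line 5: vrpnx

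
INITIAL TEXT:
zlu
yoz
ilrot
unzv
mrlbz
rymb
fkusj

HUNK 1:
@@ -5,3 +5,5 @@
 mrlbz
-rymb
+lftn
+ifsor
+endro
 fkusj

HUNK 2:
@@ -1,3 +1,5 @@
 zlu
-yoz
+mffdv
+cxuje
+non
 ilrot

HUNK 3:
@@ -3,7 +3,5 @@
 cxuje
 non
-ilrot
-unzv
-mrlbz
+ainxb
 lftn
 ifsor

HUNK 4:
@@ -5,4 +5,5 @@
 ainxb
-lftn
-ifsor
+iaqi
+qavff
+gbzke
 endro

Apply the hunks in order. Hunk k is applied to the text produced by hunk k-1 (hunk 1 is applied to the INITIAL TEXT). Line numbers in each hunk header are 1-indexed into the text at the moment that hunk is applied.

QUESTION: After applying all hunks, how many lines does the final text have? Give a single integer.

Hunk 1: at line 5 remove [rymb] add [lftn,ifsor,endro] -> 9 lines: zlu yoz ilrot unzv mrlbz lftn ifsor endro fkusj
Hunk 2: at line 1 remove [yoz] add [mffdv,cxuje,non] -> 11 lines: zlu mffdv cxuje non ilrot unzv mrlbz lftn ifsor endro fkusj
Hunk 3: at line 3 remove [ilrot,unzv,mrlbz] add [ainxb] -> 9 lines: zlu mffdv cxuje non ainxb lftn ifsor endro fkusj
Hunk 4: at line 5 remove [lftn,ifsor] add [iaqi,qavff,gbzke] -> 10 lines: zlu mffdv cxuje non ainxb iaqi qavff gbzke endro fkusj
Final line count: 10

Answer: 10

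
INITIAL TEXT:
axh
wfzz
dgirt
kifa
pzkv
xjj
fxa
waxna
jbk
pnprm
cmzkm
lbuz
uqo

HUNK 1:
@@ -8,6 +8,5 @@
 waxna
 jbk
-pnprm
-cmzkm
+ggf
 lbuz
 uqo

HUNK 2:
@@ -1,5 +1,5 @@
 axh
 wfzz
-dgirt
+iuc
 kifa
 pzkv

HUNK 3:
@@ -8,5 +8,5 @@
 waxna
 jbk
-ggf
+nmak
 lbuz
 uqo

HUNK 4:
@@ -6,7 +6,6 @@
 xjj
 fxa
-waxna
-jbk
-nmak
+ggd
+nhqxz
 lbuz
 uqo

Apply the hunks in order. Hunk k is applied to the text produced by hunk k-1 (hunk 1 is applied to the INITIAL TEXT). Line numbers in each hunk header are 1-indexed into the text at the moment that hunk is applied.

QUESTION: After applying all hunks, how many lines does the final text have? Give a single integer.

Hunk 1: at line 8 remove [pnprm,cmzkm] add [ggf] -> 12 lines: axh wfzz dgirt kifa pzkv xjj fxa waxna jbk ggf lbuz uqo
Hunk 2: at line 1 remove [dgirt] add [iuc] -> 12 lines: axh wfzz iuc kifa pzkv xjj fxa waxna jbk ggf lbuz uqo
Hunk 3: at line 8 remove [ggf] add [nmak] -> 12 lines: axh wfzz iuc kifa pzkv xjj fxa waxna jbk nmak lbuz uqo
Hunk 4: at line 6 remove [waxna,jbk,nmak] add [ggd,nhqxz] -> 11 lines: axh wfzz iuc kifa pzkv xjj fxa ggd nhqxz lbuz uqo
Final line count: 11

Answer: 11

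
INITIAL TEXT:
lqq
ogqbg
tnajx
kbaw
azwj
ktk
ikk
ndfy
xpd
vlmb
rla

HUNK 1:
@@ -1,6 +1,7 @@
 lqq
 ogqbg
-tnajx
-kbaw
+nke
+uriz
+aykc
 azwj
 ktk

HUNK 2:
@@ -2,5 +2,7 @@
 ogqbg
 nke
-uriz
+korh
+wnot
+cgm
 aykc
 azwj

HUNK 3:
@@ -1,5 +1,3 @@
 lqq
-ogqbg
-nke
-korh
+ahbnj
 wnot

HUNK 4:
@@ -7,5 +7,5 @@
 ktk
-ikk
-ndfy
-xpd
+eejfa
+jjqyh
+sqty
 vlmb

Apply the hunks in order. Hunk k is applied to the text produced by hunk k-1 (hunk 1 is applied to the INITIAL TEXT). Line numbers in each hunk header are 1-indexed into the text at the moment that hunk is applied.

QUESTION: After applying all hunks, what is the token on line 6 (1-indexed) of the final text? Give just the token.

Hunk 1: at line 1 remove [tnajx,kbaw] add [nke,uriz,aykc] -> 12 lines: lqq ogqbg nke uriz aykc azwj ktk ikk ndfy xpd vlmb rla
Hunk 2: at line 2 remove [uriz] add [korh,wnot,cgm] -> 14 lines: lqq ogqbg nke korh wnot cgm aykc azwj ktk ikk ndfy xpd vlmb rla
Hunk 3: at line 1 remove [ogqbg,nke,korh] add [ahbnj] -> 12 lines: lqq ahbnj wnot cgm aykc azwj ktk ikk ndfy xpd vlmb rla
Hunk 4: at line 7 remove [ikk,ndfy,xpd] add [eejfa,jjqyh,sqty] -> 12 lines: lqq ahbnj wnot cgm aykc azwj ktk eejfa jjqyh sqty vlmb rla
Final line 6: azwj

Answer: azwj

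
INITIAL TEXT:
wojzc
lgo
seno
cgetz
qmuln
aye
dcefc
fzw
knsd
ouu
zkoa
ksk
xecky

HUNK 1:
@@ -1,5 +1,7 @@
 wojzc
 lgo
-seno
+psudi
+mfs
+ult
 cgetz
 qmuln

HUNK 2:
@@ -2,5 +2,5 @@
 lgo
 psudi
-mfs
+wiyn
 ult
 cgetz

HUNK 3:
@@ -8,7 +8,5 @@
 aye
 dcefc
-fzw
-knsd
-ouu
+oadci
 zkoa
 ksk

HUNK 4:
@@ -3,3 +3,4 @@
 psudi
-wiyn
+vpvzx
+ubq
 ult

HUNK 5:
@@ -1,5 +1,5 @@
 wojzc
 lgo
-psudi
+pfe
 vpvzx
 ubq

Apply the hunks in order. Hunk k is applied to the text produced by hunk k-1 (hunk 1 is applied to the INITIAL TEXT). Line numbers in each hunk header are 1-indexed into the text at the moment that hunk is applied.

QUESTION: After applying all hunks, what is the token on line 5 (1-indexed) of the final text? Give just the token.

Hunk 1: at line 1 remove [seno] add [psudi,mfs,ult] -> 15 lines: wojzc lgo psudi mfs ult cgetz qmuln aye dcefc fzw knsd ouu zkoa ksk xecky
Hunk 2: at line 2 remove [mfs] add [wiyn] -> 15 lines: wojzc lgo psudi wiyn ult cgetz qmuln aye dcefc fzw knsd ouu zkoa ksk xecky
Hunk 3: at line 8 remove [fzw,knsd,ouu] add [oadci] -> 13 lines: wojzc lgo psudi wiyn ult cgetz qmuln aye dcefc oadci zkoa ksk xecky
Hunk 4: at line 3 remove [wiyn] add [vpvzx,ubq] -> 14 lines: wojzc lgo psudi vpvzx ubq ult cgetz qmuln aye dcefc oadci zkoa ksk xecky
Hunk 5: at line 1 remove [psudi] add [pfe] -> 14 lines: wojzc lgo pfe vpvzx ubq ult cgetz qmuln aye dcefc oadci zkoa ksk xecky
Final line 5: ubq

Answer: ubq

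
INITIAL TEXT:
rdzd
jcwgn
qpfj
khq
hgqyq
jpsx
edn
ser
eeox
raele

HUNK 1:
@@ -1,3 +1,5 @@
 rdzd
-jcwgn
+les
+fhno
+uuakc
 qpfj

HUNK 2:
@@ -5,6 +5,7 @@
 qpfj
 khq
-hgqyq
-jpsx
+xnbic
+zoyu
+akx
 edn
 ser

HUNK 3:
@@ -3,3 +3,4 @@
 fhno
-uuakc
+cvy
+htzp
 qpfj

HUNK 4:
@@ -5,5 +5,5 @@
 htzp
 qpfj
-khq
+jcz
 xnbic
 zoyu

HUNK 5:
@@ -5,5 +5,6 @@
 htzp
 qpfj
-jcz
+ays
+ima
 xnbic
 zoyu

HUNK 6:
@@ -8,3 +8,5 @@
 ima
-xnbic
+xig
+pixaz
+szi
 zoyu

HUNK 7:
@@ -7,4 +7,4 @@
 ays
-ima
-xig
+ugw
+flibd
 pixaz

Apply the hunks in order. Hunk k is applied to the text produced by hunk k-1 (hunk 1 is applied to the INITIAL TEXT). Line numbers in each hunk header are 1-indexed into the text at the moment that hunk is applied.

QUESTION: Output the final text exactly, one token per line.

Answer: rdzd
les
fhno
cvy
htzp
qpfj
ays
ugw
flibd
pixaz
szi
zoyu
akx
edn
ser
eeox
raele

Derivation:
Hunk 1: at line 1 remove [jcwgn] add [les,fhno,uuakc] -> 12 lines: rdzd les fhno uuakc qpfj khq hgqyq jpsx edn ser eeox raele
Hunk 2: at line 5 remove [hgqyq,jpsx] add [xnbic,zoyu,akx] -> 13 lines: rdzd les fhno uuakc qpfj khq xnbic zoyu akx edn ser eeox raele
Hunk 3: at line 3 remove [uuakc] add [cvy,htzp] -> 14 lines: rdzd les fhno cvy htzp qpfj khq xnbic zoyu akx edn ser eeox raele
Hunk 4: at line 5 remove [khq] add [jcz] -> 14 lines: rdzd les fhno cvy htzp qpfj jcz xnbic zoyu akx edn ser eeox raele
Hunk 5: at line 5 remove [jcz] add [ays,ima] -> 15 lines: rdzd les fhno cvy htzp qpfj ays ima xnbic zoyu akx edn ser eeox raele
Hunk 6: at line 8 remove [xnbic] add [xig,pixaz,szi] -> 17 lines: rdzd les fhno cvy htzp qpfj ays ima xig pixaz szi zoyu akx edn ser eeox raele
Hunk 7: at line 7 remove [ima,xig] add [ugw,flibd] -> 17 lines: rdzd les fhno cvy htzp qpfj ays ugw flibd pixaz szi zoyu akx edn ser eeox raele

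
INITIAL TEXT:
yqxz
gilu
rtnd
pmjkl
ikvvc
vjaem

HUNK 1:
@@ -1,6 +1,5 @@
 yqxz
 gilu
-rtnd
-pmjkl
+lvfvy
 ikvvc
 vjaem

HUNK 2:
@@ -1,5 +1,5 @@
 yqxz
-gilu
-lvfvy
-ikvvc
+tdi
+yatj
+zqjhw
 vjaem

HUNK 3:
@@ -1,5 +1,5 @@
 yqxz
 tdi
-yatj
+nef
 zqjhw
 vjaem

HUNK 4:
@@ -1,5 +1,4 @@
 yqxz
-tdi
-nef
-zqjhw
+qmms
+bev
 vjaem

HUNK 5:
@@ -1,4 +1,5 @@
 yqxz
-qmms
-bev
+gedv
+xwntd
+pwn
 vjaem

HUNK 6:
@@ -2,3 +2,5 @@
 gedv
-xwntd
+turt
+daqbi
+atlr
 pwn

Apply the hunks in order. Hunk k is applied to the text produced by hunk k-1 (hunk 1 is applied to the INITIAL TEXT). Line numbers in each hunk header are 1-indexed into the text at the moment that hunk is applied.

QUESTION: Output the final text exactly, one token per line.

Answer: yqxz
gedv
turt
daqbi
atlr
pwn
vjaem

Derivation:
Hunk 1: at line 1 remove [rtnd,pmjkl] add [lvfvy] -> 5 lines: yqxz gilu lvfvy ikvvc vjaem
Hunk 2: at line 1 remove [gilu,lvfvy,ikvvc] add [tdi,yatj,zqjhw] -> 5 lines: yqxz tdi yatj zqjhw vjaem
Hunk 3: at line 1 remove [yatj] add [nef] -> 5 lines: yqxz tdi nef zqjhw vjaem
Hunk 4: at line 1 remove [tdi,nef,zqjhw] add [qmms,bev] -> 4 lines: yqxz qmms bev vjaem
Hunk 5: at line 1 remove [qmms,bev] add [gedv,xwntd,pwn] -> 5 lines: yqxz gedv xwntd pwn vjaem
Hunk 6: at line 2 remove [xwntd] add [turt,daqbi,atlr] -> 7 lines: yqxz gedv turt daqbi atlr pwn vjaem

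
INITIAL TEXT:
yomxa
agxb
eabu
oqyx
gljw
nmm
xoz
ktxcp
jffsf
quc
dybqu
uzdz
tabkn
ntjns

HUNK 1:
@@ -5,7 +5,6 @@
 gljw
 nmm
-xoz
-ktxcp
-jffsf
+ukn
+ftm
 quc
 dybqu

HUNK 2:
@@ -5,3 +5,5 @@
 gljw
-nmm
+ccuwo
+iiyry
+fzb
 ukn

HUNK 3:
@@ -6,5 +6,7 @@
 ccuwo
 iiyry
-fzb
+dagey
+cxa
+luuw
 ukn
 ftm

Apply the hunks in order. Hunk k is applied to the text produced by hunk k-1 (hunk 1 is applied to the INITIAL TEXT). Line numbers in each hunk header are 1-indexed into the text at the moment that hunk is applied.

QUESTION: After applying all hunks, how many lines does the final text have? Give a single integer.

Hunk 1: at line 5 remove [xoz,ktxcp,jffsf] add [ukn,ftm] -> 13 lines: yomxa agxb eabu oqyx gljw nmm ukn ftm quc dybqu uzdz tabkn ntjns
Hunk 2: at line 5 remove [nmm] add [ccuwo,iiyry,fzb] -> 15 lines: yomxa agxb eabu oqyx gljw ccuwo iiyry fzb ukn ftm quc dybqu uzdz tabkn ntjns
Hunk 3: at line 6 remove [fzb] add [dagey,cxa,luuw] -> 17 lines: yomxa agxb eabu oqyx gljw ccuwo iiyry dagey cxa luuw ukn ftm quc dybqu uzdz tabkn ntjns
Final line count: 17

Answer: 17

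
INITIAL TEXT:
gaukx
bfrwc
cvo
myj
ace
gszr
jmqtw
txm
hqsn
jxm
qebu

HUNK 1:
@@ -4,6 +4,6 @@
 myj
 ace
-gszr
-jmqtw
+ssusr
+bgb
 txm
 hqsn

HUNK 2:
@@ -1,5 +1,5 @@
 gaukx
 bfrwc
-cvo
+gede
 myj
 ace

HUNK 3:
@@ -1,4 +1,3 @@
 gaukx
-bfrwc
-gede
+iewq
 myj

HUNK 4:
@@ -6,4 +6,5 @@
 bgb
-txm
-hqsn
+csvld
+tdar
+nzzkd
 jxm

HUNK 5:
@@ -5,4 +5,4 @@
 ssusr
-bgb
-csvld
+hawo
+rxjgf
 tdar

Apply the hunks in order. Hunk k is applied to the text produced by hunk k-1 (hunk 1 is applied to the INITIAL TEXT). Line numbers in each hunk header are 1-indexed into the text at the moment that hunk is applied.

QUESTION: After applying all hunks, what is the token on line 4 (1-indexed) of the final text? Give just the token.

Answer: ace

Derivation:
Hunk 1: at line 4 remove [gszr,jmqtw] add [ssusr,bgb] -> 11 lines: gaukx bfrwc cvo myj ace ssusr bgb txm hqsn jxm qebu
Hunk 2: at line 1 remove [cvo] add [gede] -> 11 lines: gaukx bfrwc gede myj ace ssusr bgb txm hqsn jxm qebu
Hunk 3: at line 1 remove [bfrwc,gede] add [iewq] -> 10 lines: gaukx iewq myj ace ssusr bgb txm hqsn jxm qebu
Hunk 4: at line 6 remove [txm,hqsn] add [csvld,tdar,nzzkd] -> 11 lines: gaukx iewq myj ace ssusr bgb csvld tdar nzzkd jxm qebu
Hunk 5: at line 5 remove [bgb,csvld] add [hawo,rxjgf] -> 11 lines: gaukx iewq myj ace ssusr hawo rxjgf tdar nzzkd jxm qebu
Final line 4: ace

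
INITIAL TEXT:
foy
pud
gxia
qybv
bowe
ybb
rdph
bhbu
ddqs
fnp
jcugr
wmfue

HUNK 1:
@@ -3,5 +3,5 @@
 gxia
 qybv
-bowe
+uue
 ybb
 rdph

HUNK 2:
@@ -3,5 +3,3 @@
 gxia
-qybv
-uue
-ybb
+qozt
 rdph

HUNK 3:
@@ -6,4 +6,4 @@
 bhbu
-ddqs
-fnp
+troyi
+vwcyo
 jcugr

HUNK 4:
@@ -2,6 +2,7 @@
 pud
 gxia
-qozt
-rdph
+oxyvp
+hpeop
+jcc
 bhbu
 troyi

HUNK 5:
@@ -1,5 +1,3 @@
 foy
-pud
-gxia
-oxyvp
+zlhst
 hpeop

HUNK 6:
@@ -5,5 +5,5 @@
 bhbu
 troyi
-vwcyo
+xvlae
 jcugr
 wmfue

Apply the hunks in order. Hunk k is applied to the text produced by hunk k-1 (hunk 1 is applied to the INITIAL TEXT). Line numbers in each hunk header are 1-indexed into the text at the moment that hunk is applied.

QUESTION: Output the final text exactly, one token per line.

Answer: foy
zlhst
hpeop
jcc
bhbu
troyi
xvlae
jcugr
wmfue

Derivation:
Hunk 1: at line 3 remove [bowe] add [uue] -> 12 lines: foy pud gxia qybv uue ybb rdph bhbu ddqs fnp jcugr wmfue
Hunk 2: at line 3 remove [qybv,uue,ybb] add [qozt] -> 10 lines: foy pud gxia qozt rdph bhbu ddqs fnp jcugr wmfue
Hunk 3: at line 6 remove [ddqs,fnp] add [troyi,vwcyo] -> 10 lines: foy pud gxia qozt rdph bhbu troyi vwcyo jcugr wmfue
Hunk 4: at line 2 remove [qozt,rdph] add [oxyvp,hpeop,jcc] -> 11 lines: foy pud gxia oxyvp hpeop jcc bhbu troyi vwcyo jcugr wmfue
Hunk 5: at line 1 remove [pud,gxia,oxyvp] add [zlhst] -> 9 lines: foy zlhst hpeop jcc bhbu troyi vwcyo jcugr wmfue
Hunk 6: at line 5 remove [vwcyo] add [xvlae] -> 9 lines: foy zlhst hpeop jcc bhbu troyi xvlae jcugr wmfue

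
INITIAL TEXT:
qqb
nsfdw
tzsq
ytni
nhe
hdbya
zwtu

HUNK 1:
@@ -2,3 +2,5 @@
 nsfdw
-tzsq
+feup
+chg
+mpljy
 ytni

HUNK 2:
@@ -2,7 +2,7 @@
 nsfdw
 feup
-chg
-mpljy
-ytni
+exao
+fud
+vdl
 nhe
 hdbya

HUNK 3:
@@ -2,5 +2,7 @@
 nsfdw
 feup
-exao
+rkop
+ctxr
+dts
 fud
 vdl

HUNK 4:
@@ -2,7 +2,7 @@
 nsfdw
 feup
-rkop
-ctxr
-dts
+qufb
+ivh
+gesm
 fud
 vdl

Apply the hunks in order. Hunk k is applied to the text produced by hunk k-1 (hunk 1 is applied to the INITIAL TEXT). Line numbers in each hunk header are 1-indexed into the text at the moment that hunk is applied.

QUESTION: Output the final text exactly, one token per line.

Answer: qqb
nsfdw
feup
qufb
ivh
gesm
fud
vdl
nhe
hdbya
zwtu

Derivation:
Hunk 1: at line 2 remove [tzsq] add [feup,chg,mpljy] -> 9 lines: qqb nsfdw feup chg mpljy ytni nhe hdbya zwtu
Hunk 2: at line 2 remove [chg,mpljy,ytni] add [exao,fud,vdl] -> 9 lines: qqb nsfdw feup exao fud vdl nhe hdbya zwtu
Hunk 3: at line 2 remove [exao] add [rkop,ctxr,dts] -> 11 lines: qqb nsfdw feup rkop ctxr dts fud vdl nhe hdbya zwtu
Hunk 4: at line 2 remove [rkop,ctxr,dts] add [qufb,ivh,gesm] -> 11 lines: qqb nsfdw feup qufb ivh gesm fud vdl nhe hdbya zwtu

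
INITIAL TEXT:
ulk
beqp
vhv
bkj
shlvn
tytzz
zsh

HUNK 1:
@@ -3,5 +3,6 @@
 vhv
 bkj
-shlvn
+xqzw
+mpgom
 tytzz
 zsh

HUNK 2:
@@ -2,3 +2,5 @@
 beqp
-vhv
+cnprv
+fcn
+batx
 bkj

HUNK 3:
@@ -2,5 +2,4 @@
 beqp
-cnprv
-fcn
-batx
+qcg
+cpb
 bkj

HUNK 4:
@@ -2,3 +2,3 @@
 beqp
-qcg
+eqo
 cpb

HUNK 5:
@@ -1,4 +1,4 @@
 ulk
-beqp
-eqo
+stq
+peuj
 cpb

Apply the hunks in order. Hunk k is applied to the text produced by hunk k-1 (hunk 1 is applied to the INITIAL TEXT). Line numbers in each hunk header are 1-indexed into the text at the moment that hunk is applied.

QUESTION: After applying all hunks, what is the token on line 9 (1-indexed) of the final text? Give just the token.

Answer: zsh

Derivation:
Hunk 1: at line 3 remove [shlvn] add [xqzw,mpgom] -> 8 lines: ulk beqp vhv bkj xqzw mpgom tytzz zsh
Hunk 2: at line 2 remove [vhv] add [cnprv,fcn,batx] -> 10 lines: ulk beqp cnprv fcn batx bkj xqzw mpgom tytzz zsh
Hunk 3: at line 2 remove [cnprv,fcn,batx] add [qcg,cpb] -> 9 lines: ulk beqp qcg cpb bkj xqzw mpgom tytzz zsh
Hunk 4: at line 2 remove [qcg] add [eqo] -> 9 lines: ulk beqp eqo cpb bkj xqzw mpgom tytzz zsh
Hunk 5: at line 1 remove [beqp,eqo] add [stq,peuj] -> 9 lines: ulk stq peuj cpb bkj xqzw mpgom tytzz zsh
Final line 9: zsh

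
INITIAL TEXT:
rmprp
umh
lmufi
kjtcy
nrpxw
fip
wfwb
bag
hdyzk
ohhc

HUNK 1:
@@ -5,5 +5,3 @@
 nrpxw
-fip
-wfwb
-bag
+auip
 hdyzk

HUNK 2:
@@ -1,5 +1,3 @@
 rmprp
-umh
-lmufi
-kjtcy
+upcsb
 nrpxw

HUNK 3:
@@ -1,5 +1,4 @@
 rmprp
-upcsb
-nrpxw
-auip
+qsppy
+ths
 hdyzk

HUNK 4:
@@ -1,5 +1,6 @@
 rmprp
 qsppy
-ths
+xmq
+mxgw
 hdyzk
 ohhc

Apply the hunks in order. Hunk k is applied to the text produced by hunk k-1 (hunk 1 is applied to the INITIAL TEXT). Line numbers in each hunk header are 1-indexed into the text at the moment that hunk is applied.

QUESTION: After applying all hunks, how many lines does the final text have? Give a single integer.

Answer: 6

Derivation:
Hunk 1: at line 5 remove [fip,wfwb,bag] add [auip] -> 8 lines: rmprp umh lmufi kjtcy nrpxw auip hdyzk ohhc
Hunk 2: at line 1 remove [umh,lmufi,kjtcy] add [upcsb] -> 6 lines: rmprp upcsb nrpxw auip hdyzk ohhc
Hunk 3: at line 1 remove [upcsb,nrpxw,auip] add [qsppy,ths] -> 5 lines: rmprp qsppy ths hdyzk ohhc
Hunk 4: at line 1 remove [ths] add [xmq,mxgw] -> 6 lines: rmprp qsppy xmq mxgw hdyzk ohhc
Final line count: 6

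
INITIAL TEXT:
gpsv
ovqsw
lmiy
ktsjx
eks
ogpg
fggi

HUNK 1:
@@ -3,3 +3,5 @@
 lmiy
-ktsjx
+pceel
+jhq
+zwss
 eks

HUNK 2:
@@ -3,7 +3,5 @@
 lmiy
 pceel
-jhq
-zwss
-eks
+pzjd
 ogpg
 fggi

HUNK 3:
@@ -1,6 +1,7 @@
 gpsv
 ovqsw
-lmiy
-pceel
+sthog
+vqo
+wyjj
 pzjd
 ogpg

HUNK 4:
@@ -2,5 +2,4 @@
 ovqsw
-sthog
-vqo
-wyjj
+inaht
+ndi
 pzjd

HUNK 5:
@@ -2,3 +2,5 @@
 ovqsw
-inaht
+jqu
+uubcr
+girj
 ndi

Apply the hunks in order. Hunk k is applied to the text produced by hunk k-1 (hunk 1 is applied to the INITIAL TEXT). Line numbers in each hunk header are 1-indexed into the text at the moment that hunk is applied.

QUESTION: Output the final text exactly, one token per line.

Answer: gpsv
ovqsw
jqu
uubcr
girj
ndi
pzjd
ogpg
fggi

Derivation:
Hunk 1: at line 3 remove [ktsjx] add [pceel,jhq,zwss] -> 9 lines: gpsv ovqsw lmiy pceel jhq zwss eks ogpg fggi
Hunk 2: at line 3 remove [jhq,zwss,eks] add [pzjd] -> 7 lines: gpsv ovqsw lmiy pceel pzjd ogpg fggi
Hunk 3: at line 1 remove [lmiy,pceel] add [sthog,vqo,wyjj] -> 8 lines: gpsv ovqsw sthog vqo wyjj pzjd ogpg fggi
Hunk 4: at line 2 remove [sthog,vqo,wyjj] add [inaht,ndi] -> 7 lines: gpsv ovqsw inaht ndi pzjd ogpg fggi
Hunk 5: at line 2 remove [inaht] add [jqu,uubcr,girj] -> 9 lines: gpsv ovqsw jqu uubcr girj ndi pzjd ogpg fggi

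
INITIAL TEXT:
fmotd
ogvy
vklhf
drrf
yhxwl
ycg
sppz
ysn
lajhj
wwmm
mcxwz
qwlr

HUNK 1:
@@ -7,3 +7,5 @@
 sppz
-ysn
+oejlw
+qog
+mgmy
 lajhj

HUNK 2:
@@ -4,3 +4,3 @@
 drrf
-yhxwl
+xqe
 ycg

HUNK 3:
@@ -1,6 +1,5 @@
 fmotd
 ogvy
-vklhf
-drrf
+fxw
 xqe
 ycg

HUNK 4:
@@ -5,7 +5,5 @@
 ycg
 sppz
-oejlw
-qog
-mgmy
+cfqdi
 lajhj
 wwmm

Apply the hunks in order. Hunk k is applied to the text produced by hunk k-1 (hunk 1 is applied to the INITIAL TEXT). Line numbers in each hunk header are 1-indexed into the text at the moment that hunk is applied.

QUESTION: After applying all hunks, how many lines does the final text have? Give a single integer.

Answer: 11

Derivation:
Hunk 1: at line 7 remove [ysn] add [oejlw,qog,mgmy] -> 14 lines: fmotd ogvy vklhf drrf yhxwl ycg sppz oejlw qog mgmy lajhj wwmm mcxwz qwlr
Hunk 2: at line 4 remove [yhxwl] add [xqe] -> 14 lines: fmotd ogvy vklhf drrf xqe ycg sppz oejlw qog mgmy lajhj wwmm mcxwz qwlr
Hunk 3: at line 1 remove [vklhf,drrf] add [fxw] -> 13 lines: fmotd ogvy fxw xqe ycg sppz oejlw qog mgmy lajhj wwmm mcxwz qwlr
Hunk 4: at line 5 remove [oejlw,qog,mgmy] add [cfqdi] -> 11 lines: fmotd ogvy fxw xqe ycg sppz cfqdi lajhj wwmm mcxwz qwlr
Final line count: 11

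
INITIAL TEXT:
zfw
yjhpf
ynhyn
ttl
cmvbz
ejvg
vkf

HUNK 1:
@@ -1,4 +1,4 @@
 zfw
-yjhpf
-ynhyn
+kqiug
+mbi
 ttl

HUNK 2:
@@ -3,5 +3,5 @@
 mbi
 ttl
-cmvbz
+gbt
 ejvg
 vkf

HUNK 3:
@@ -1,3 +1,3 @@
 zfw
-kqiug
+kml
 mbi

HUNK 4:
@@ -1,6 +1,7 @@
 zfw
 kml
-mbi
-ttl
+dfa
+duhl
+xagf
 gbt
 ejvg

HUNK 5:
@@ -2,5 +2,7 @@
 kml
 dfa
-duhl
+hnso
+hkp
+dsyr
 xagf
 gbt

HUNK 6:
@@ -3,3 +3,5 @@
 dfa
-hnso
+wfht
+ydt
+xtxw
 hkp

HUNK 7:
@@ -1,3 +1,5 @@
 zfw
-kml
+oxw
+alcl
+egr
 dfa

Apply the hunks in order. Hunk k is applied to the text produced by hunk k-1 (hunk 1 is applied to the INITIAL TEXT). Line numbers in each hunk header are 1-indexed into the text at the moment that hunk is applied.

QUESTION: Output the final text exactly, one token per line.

Answer: zfw
oxw
alcl
egr
dfa
wfht
ydt
xtxw
hkp
dsyr
xagf
gbt
ejvg
vkf

Derivation:
Hunk 1: at line 1 remove [yjhpf,ynhyn] add [kqiug,mbi] -> 7 lines: zfw kqiug mbi ttl cmvbz ejvg vkf
Hunk 2: at line 3 remove [cmvbz] add [gbt] -> 7 lines: zfw kqiug mbi ttl gbt ejvg vkf
Hunk 3: at line 1 remove [kqiug] add [kml] -> 7 lines: zfw kml mbi ttl gbt ejvg vkf
Hunk 4: at line 1 remove [mbi,ttl] add [dfa,duhl,xagf] -> 8 lines: zfw kml dfa duhl xagf gbt ejvg vkf
Hunk 5: at line 2 remove [duhl] add [hnso,hkp,dsyr] -> 10 lines: zfw kml dfa hnso hkp dsyr xagf gbt ejvg vkf
Hunk 6: at line 3 remove [hnso] add [wfht,ydt,xtxw] -> 12 lines: zfw kml dfa wfht ydt xtxw hkp dsyr xagf gbt ejvg vkf
Hunk 7: at line 1 remove [kml] add [oxw,alcl,egr] -> 14 lines: zfw oxw alcl egr dfa wfht ydt xtxw hkp dsyr xagf gbt ejvg vkf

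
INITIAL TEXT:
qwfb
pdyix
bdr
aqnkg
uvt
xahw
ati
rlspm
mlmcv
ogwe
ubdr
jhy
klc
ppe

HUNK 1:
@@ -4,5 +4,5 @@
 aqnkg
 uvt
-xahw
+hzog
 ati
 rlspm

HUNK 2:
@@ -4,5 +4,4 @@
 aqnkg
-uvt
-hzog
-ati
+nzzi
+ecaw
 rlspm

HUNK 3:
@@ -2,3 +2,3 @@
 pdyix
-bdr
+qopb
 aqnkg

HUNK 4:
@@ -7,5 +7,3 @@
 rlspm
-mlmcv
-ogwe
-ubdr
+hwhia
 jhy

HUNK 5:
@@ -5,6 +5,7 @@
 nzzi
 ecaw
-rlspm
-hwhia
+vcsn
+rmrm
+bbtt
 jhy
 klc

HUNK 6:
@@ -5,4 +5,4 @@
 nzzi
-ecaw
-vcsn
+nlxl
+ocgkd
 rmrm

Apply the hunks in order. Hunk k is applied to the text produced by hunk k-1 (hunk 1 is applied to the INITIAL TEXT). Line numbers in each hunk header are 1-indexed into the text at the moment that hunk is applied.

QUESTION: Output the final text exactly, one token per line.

Answer: qwfb
pdyix
qopb
aqnkg
nzzi
nlxl
ocgkd
rmrm
bbtt
jhy
klc
ppe

Derivation:
Hunk 1: at line 4 remove [xahw] add [hzog] -> 14 lines: qwfb pdyix bdr aqnkg uvt hzog ati rlspm mlmcv ogwe ubdr jhy klc ppe
Hunk 2: at line 4 remove [uvt,hzog,ati] add [nzzi,ecaw] -> 13 lines: qwfb pdyix bdr aqnkg nzzi ecaw rlspm mlmcv ogwe ubdr jhy klc ppe
Hunk 3: at line 2 remove [bdr] add [qopb] -> 13 lines: qwfb pdyix qopb aqnkg nzzi ecaw rlspm mlmcv ogwe ubdr jhy klc ppe
Hunk 4: at line 7 remove [mlmcv,ogwe,ubdr] add [hwhia] -> 11 lines: qwfb pdyix qopb aqnkg nzzi ecaw rlspm hwhia jhy klc ppe
Hunk 5: at line 5 remove [rlspm,hwhia] add [vcsn,rmrm,bbtt] -> 12 lines: qwfb pdyix qopb aqnkg nzzi ecaw vcsn rmrm bbtt jhy klc ppe
Hunk 6: at line 5 remove [ecaw,vcsn] add [nlxl,ocgkd] -> 12 lines: qwfb pdyix qopb aqnkg nzzi nlxl ocgkd rmrm bbtt jhy klc ppe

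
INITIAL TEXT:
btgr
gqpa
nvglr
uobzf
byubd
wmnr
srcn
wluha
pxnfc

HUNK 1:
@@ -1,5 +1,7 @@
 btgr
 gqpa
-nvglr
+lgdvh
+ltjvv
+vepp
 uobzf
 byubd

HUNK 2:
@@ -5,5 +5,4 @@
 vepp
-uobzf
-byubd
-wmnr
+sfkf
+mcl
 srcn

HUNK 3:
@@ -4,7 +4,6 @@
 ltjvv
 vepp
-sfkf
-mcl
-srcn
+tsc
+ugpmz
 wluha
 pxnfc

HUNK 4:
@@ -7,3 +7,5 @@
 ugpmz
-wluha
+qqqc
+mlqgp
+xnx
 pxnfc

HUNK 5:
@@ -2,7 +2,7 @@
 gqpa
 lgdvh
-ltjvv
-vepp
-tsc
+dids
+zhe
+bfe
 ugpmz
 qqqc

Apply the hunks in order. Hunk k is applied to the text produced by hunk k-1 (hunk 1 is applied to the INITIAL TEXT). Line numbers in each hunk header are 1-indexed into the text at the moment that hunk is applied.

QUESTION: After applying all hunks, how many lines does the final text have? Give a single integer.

Answer: 11

Derivation:
Hunk 1: at line 1 remove [nvglr] add [lgdvh,ltjvv,vepp] -> 11 lines: btgr gqpa lgdvh ltjvv vepp uobzf byubd wmnr srcn wluha pxnfc
Hunk 2: at line 5 remove [uobzf,byubd,wmnr] add [sfkf,mcl] -> 10 lines: btgr gqpa lgdvh ltjvv vepp sfkf mcl srcn wluha pxnfc
Hunk 3: at line 4 remove [sfkf,mcl,srcn] add [tsc,ugpmz] -> 9 lines: btgr gqpa lgdvh ltjvv vepp tsc ugpmz wluha pxnfc
Hunk 4: at line 7 remove [wluha] add [qqqc,mlqgp,xnx] -> 11 lines: btgr gqpa lgdvh ltjvv vepp tsc ugpmz qqqc mlqgp xnx pxnfc
Hunk 5: at line 2 remove [ltjvv,vepp,tsc] add [dids,zhe,bfe] -> 11 lines: btgr gqpa lgdvh dids zhe bfe ugpmz qqqc mlqgp xnx pxnfc
Final line count: 11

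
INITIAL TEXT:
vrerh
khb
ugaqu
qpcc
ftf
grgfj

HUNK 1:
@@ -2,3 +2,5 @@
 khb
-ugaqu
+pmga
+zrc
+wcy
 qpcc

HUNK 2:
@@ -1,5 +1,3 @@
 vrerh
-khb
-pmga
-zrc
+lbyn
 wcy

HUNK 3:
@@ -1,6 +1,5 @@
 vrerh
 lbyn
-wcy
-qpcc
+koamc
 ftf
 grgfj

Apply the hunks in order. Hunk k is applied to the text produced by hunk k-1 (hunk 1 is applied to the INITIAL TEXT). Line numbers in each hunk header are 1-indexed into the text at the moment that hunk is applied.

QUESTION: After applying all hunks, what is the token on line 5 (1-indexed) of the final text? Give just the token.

Answer: grgfj

Derivation:
Hunk 1: at line 2 remove [ugaqu] add [pmga,zrc,wcy] -> 8 lines: vrerh khb pmga zrc wcy qpcc ftf grgfj
Hunk 2: at line 1 remove [khb,pmga,zrc] add [lbyn] -> 6 lines: vrerh lbyn wcy qpcc ftf grgfj
Hunk 3: at line 1 remove [wcy,qpcc] add [koamc] -> 5 lines: vrerh lbyn koamc ftf grgfj
Final line 5: grgfj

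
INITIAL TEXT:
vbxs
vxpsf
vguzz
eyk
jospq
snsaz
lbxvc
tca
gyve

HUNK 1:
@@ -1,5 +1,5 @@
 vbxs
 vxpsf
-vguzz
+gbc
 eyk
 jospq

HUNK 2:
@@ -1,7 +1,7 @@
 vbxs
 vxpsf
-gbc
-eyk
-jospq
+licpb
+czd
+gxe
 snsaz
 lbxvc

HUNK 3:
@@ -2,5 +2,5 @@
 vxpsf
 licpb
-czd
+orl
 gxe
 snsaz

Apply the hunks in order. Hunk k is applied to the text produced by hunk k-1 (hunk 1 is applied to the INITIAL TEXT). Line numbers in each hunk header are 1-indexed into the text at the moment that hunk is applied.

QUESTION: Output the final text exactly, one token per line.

Hunk 1: at line 1 remove [vguzz] add [gbc] -> 9 lines: vbxs vxpsf gbc eyk jospq snsaz lbxvc tca gyve
Hunk 2: at line 1 remove [gbc,eyk,jospq] add [licpb,czd,gxe] -> 9 lines: vbxs vxpsf licpb czd gxe snsaz lbxvc tca gyve
Hunk 3: at line 2 remove [czd] add [orl] -> 9 lines: vbxs vxpsf licpb orl gxe snsaz lbxvc tca gyve

Answer: vbxs
vxpsf
licpb
orl
gxe
snsaz
lbxvc
tca
gyve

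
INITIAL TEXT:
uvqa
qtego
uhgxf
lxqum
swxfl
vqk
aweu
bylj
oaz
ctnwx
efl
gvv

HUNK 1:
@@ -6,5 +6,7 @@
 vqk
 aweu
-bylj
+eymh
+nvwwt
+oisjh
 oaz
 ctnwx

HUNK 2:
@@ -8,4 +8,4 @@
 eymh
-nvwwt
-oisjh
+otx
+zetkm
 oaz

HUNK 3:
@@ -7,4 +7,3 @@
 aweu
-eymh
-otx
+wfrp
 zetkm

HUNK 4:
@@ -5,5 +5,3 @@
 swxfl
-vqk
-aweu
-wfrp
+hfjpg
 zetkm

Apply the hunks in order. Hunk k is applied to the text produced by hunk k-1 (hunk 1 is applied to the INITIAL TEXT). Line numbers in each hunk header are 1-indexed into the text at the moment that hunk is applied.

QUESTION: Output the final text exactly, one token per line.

Answer: uvqa
qtego
uhgxf
lxqum
swxfl
hfjpg
zetkm
oaz
ctnwx
efl
gvv

Derivation:
Hunk 1: at line 6 remove [bylj] add [eymh,nvwwt,oisjh] -> 14 lines: uvqa qtego uhgxf lxqum swxfl vqk aweu eymh nvwwt oisjh oaz ctnwx efl gvv
Hunk 2: at line 8 remove [nvwwt,oisjh] add [otx,zetkm] -> 14 lines: uvqa qtego uhgxf lxqum swxfl vqk aweu eymh otx zetkm oaz ctnwx efl gvv
Hunk 3: at line 7 remove [eymh,otx] add [wfrp] -> 13 lines: uvqa qtego uhgxf lxqum swxfl vqk aweu wfrp zetkm oaz ctnwx efl gvv
Hunk 4: at line 5 remove [vqk,aweu,wfrp] add [hfjpg] -> 11 lines: uvqa qtego uhgxf lxqum swxfl hfjpg zetkm oaz ctnwx efl gvv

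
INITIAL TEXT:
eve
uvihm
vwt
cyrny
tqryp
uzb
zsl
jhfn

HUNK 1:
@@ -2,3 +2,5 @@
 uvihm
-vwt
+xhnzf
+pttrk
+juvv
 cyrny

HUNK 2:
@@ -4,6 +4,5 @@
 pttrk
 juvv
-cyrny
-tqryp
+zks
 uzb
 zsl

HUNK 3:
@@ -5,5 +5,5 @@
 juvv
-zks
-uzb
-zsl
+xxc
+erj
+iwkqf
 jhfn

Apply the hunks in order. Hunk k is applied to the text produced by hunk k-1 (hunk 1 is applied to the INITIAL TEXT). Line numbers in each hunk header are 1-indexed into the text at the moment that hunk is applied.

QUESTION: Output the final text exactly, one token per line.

Answer: eve
uvihm
xhnzf
pttrk
juvv
xxc
erj
iwkqf
jhfn

Derivation:
Hunk 1: at line 2 remove [vwt] add [xhnzf,pttrk,juvv] -> 10 lines: eve uvihm xhnzf pttrk juvv cyrny tqryp uzb zsl jhfn
Hunk 2: at line 4 remove [cyrny,tqryp] add [zks] -> 9 lines: eve uvihm xhnzf pttrk juvv zks uzb zsl jhfn
Hunk 3: at line 5 remove [zks,uzb,zsl] add [xxc,erj,iwkqf] -> 9 lines: eve uvihm xhnzf pttrk juvv xxc erj iwkqf jhfn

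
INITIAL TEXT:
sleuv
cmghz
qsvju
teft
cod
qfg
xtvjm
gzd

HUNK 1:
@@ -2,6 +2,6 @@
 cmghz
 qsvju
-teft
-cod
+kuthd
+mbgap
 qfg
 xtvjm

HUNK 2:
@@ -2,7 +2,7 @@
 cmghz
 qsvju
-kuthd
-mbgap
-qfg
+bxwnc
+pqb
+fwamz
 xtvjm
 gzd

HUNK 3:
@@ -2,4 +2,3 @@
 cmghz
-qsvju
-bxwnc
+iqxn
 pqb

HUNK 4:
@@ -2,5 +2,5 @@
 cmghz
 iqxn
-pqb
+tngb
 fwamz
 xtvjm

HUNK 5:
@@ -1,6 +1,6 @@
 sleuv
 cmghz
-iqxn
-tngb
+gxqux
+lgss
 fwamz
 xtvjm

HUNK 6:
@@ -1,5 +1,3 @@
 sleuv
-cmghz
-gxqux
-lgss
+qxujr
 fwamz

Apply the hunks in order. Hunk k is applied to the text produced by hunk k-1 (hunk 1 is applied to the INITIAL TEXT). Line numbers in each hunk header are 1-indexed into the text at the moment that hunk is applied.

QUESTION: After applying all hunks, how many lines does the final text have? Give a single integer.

Answer: 5

Derivation:
Hunk 1: at line 2 remove [teft,cod] add [kuthd,mbgap] -> 8 lines: sleuv cmghz qsvju kuthd mbgap qfg xtvjm gzd
Hunk 2: at line 2 remove [kuthd,mbgap,qfg] add [bxwnc,pqb,fwamz] -> 8 lines: sleuv cmghz qsvju bxwnc pqb fwamz xtvjm gzd
Hunk 3: at line 2 remove [qsvju,bxwnc] add [iqxn] -> 7 lines: sleuv cmghz iqxn pqb fwamz xtvjm gzd
Hunk 4: at line 2 remove [pqb] add [tngb] -> 7 lines: sleuv cmghz iqxn tngb fwamz xtvjm gzd
Hunk 5: at line 1 remove [iqxn,tngb] add [gxqux,lgss] -> 7 lines: sleuv cmghz gxqux lgss fwamz xtvjm gzd
Hunk 6: at line 1 remove [cmghz,gxqux,lgss] add [qxujr] -> 5 lines: sleuv qxujr fwamz xtvjm gzd
Final line count: 5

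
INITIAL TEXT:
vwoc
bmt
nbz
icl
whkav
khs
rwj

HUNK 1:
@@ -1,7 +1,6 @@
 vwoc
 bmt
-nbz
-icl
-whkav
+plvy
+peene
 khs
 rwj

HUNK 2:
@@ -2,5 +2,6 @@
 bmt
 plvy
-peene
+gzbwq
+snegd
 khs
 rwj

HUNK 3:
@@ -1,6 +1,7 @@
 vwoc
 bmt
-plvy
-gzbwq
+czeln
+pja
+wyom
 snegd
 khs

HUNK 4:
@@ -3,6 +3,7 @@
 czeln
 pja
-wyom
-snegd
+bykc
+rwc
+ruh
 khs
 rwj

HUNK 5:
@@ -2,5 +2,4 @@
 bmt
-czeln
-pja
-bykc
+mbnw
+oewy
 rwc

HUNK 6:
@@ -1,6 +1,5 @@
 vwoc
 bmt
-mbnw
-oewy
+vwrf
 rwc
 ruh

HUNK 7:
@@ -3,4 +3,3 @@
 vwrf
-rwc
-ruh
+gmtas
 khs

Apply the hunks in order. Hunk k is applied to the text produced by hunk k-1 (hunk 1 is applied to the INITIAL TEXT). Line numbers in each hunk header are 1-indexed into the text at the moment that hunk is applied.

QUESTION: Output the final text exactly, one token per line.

Hunk 1: at line 1 remove [nbz,icl,whkav] add [plvy,peene] -> 6 lines: vwoc bmt plvy peene khs rwj
Hunk 2: at line 2 remove [peene] add [gzbwq,snegd] -> 7 lines: vwoc bmt plvy gzbwq snegd khs rwj
Hunk 3: at line 1 remove [plvy,gzbwq] add [czeln,pja,wyom] -> 8 lines: vwoc bmt czeln pja wyom snegd khs rwj
Hunk 4: at line 3 remove [wyom,snegd] add [bykc,rwc,ruh] -> 9 lines: vwoc bmt czeln pja bykc rwc ruh khs rwj
Hunk 5: at line 2 remove [czeln,pja,bykc] add [mbnw,oewy] -> 8 lines: vwoc bmt mbnw oewy rwc ruh khs rwj
Hunk 6: at line 1 remove [mbnw,oewy] add [vwrf] -> 7 lines: vwoc bmt vwrf rwc ruh khs rwj
Hunk 7: at line 3 remove [rwc,ruh] add [gmtas] -> 6 lines: vwoc bmt vwrf gmtas khs rwj

Answer: vwoc
bmt
vwrf
gmtas
khs
rwj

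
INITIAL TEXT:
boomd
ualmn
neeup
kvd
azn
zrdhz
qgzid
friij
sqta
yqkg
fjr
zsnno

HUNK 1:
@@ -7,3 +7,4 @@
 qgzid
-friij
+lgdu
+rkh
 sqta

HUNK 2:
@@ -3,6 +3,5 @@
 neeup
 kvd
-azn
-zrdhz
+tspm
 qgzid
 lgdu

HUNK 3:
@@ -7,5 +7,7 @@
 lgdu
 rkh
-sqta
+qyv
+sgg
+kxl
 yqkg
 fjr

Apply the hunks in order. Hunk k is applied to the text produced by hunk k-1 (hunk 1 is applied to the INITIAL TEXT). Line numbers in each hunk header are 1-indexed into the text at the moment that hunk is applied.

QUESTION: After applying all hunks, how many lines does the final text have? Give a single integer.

Answer: 14

Derivation:
Hunk 1: at line 7 remove [friij] add [lgdu,rkh] -> 13 lines: boomd ualmn neeup kvd azn zrdhz qgzid lgdu rkh sqta yqkg fjr zsnno
Hunk 2: at line 3 remove [azn,zrdhz] add [tspm] -> 12 lines: boomd ualmn neeup kvd tspm qgzid lgdu rkh sqta yqkg fjr zsnno
Hunk 3: at line 7 remove [sqta] add [qyv,sgg,kxl] -> 14 lines: boomd ualmn neeup kvd tspm qgzid lgdu rkh qyv sgg kxl yqkg fjr zsnno
Final line count: 14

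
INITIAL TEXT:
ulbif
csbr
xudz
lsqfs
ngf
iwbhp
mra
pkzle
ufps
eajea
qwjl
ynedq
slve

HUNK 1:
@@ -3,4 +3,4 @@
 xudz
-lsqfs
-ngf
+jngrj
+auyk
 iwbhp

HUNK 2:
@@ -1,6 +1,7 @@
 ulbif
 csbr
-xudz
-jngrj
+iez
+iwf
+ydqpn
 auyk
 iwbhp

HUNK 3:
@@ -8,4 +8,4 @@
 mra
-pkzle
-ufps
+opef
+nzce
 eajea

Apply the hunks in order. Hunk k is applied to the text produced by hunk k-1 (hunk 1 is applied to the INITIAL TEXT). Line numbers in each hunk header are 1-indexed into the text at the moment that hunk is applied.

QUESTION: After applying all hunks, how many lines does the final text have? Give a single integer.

Hunk 1: at line 3 remove [lsqfs,ngf] add [jngrj,auyk] -> 13 lines: ulbif csbr xudz jngrj auyk iwbhp mra pkzle ufps eajea qwjl ynedq slve
Hunk 2: at line 1 remove [xudz,jngrj] add [iez,iwf,ydqpn] -> 14 lines: ulbif csbr iez iwf ydqpn auyk iwbhp mra pkzle ufps eajea qwjl ynedq slve
Hunk 3: at line 8 remove [pkzle,ufps] add [opef,nzce] -> 14 lines: ulbif csbr iez iwf ydqpn auyk iwbhp mra opef nzce eajea qwjl ynedq slve
Final line count: 14

Answer: 14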